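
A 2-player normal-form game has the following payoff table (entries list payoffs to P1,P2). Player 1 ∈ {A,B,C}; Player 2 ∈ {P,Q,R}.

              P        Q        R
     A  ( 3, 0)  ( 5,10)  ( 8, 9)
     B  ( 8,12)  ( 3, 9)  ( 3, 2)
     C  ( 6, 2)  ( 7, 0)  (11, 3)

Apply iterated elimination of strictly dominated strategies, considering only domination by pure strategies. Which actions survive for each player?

IESDS → P1:{B,C} P2:{P,R}

P1 drop A (C beats it: P:6>3 Q:7>5 R:11>8)
P2 drop Q (P beats it: B:12>9 C:2>0)
P1→{B,C} P2→{P,R}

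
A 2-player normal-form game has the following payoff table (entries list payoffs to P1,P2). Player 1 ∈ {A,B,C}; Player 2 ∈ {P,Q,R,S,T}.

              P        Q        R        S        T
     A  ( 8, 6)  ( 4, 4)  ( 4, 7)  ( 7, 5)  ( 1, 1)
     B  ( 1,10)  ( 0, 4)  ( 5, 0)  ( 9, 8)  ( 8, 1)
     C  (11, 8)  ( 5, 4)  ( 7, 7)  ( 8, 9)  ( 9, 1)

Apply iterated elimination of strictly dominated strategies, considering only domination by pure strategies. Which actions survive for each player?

Remaining: P1:{B,C} P2:{P,S}

P1 drop A (C beats it: P:11>8 Q:5>4 R:7>4 S:8>7 T:9>1)
P2 drop Q (P beats it: B:10>4 C:8>4)
P2 drop R (P beats it: B:10>0 C:8>7)
P2 drop T (P beats it: B:10>1 C:8>1)
P1→{B,C} P2→{P,S}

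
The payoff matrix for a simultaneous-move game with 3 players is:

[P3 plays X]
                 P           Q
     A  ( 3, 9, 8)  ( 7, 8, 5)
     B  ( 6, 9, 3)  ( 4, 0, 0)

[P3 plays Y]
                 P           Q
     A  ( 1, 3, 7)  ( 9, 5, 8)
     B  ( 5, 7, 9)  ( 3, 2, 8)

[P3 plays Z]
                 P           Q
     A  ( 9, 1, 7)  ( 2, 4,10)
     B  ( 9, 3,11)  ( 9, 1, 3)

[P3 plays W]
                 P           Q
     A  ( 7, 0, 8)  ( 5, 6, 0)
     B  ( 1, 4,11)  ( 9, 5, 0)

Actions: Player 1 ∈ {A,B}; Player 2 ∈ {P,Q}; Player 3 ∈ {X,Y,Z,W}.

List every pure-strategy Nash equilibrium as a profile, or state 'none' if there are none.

(A,P,X): not NE [P1→B gives 6>3]
(A,P,Y): not NE [P1→B gives 5>1; P2→Q gives 5>3; P3→W gives 8>7]
(A,P,Z): not NE [P2→Q gives 4>1; P3→W gives 8>7]
(A,P,W): not NE [P2→Q gives 6>0]
(A,Q,X): not NE [P2→P gives 9>8; P3→Z gives 10>5]
(A,Q,Y): not NE [P3→Z gives 10>8]
(A,Q,Z): not NE [P1→B gives 9>2]
(A,Q,W): not NE [P1→B gives 9>5; P3→Z gives 10>0]
(B,P,X): not NE [P3→W gives 11>3]
(B,P,Y): not NE [P3→W gives 11>9]
(B,P,Z): NE
(B,P,W): not NE [P1→A gives 7>1; P2→Q gives 5>4]
(B,Q,X): not NE [P1→A gives 7>4; P2→P gives 9>0; P3→Y gives 8>0]
(B,Q,Y): not NE [P1→A gives 9>3; P2→P gives 7>2]
(B,Q,Z): not NE [P2→P gives 3>1; P3→Y gives 8>3]
(B,Q,W): not NE [P3→Y gives 8>0]

NE set: (B,P,Z)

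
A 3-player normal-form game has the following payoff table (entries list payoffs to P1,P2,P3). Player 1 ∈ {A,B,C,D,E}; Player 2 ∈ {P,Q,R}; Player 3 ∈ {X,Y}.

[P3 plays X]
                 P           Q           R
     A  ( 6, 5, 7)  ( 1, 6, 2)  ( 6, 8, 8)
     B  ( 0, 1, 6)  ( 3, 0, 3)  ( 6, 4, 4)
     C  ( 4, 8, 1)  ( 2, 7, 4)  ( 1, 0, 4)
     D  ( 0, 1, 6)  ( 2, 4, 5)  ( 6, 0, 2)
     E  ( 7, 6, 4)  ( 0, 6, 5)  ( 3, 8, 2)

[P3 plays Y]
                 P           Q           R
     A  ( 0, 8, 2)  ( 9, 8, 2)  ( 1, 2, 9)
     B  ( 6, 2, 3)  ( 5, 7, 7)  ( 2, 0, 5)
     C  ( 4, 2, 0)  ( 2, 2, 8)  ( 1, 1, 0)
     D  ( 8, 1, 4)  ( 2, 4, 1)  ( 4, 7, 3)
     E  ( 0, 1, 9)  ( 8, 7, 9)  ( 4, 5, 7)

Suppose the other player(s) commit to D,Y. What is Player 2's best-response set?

u_2(P vs D,Y) = 1
u_2(Q vs D,Y) = 4
u_2(R vs D,Y) = 7
max payoff 7 at {R}

P2 best: {R}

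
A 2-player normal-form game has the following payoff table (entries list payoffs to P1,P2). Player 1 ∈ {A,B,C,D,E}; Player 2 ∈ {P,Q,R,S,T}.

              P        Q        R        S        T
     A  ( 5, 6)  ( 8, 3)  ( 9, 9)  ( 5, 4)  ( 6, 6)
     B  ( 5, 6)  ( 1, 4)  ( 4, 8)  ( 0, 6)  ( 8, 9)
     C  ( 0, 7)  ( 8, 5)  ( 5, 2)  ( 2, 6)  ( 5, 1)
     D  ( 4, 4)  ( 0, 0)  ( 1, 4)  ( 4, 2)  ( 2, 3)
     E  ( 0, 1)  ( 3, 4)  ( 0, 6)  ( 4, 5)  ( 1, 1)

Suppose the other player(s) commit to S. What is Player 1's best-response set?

P1 best: {A}

u_1(A vs S) = 5
u_1(B vs S) = 0
u_1(C vs S) = 2
u_1(D vs S) = 4
u_1(E vs S) = 4
max payoff 5 at {A}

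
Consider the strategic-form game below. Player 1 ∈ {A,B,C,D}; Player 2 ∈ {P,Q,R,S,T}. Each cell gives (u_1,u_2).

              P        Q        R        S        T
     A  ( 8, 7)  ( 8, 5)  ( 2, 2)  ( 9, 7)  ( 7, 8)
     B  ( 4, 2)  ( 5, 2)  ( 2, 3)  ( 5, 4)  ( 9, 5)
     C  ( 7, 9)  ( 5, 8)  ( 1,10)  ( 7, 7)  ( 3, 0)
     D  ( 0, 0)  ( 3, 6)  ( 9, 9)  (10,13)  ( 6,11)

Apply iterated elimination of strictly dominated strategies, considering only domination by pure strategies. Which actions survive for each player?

P1 drop C (A beats it: P:8>7 Q:8>5 R:2>1 S:9>7 T:7>3)
P2 drop P (T beats it: A:8>7 B:5>2 D:11>0)
P2 drop Q (S beats it: A:7>5 B:4>2 D:13>6)
P2 drop R (S beats it: A:7>2 B:4>3 D:13>9)
P1→{A,B,D} P2→{S,T}

IESDS → P1:{A,B,D} P2:{S,T}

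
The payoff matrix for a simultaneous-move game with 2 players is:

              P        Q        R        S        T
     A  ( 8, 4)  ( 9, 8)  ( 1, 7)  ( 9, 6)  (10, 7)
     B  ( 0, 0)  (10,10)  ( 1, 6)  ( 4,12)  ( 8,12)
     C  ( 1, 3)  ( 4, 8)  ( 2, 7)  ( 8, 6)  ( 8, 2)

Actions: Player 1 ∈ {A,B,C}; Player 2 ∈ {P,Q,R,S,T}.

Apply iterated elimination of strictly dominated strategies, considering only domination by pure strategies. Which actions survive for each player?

Survivors P1:{A,B} P2:{Q,S,T}

P2 drop P (Q beats it: A:8>4 B:10>0 C:8>3)
P2 drop R (Q beats it: A:8>7 B:10>6 C:8>7)
P1 drop C (A beats it: Q:9>4 S:9>8 T:10>8)
P1→{A,B} P2→{Q,S,T}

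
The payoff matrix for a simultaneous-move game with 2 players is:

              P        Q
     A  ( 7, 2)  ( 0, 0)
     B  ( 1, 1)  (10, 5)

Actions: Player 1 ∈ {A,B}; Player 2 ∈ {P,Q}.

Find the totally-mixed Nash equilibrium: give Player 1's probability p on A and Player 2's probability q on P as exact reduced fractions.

P1 indiff ⇒ q·7+(1-q)·0 = q·1+(1-q)·10 ⇒ q(6) = (1-q)(10) ⇒ q = 5/8
P2 indiff ⇒ p·2+(1-p)·1 = p·0+(1-p)·5 ⇒ p(2) = (1-p)(4) ⇒ p = 2/3

P1 mixes 2/3 on A; P2 mixes 5/8 on P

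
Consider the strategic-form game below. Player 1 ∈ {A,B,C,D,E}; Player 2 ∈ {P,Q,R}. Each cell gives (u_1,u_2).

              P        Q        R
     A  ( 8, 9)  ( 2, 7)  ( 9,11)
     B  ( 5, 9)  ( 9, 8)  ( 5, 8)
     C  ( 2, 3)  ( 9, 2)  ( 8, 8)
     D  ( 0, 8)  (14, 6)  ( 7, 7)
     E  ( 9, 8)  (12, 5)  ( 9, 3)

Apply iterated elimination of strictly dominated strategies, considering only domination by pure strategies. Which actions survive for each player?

P1 drop B (E beats it: P:9>5 Q:12>9 R:9>5)
P1 drop C (E beats it: P:9>2 Q:12>9 R:9>8)
P2 drop Q (P beats it: A:9>7 D:8>6 E:8>5)
P1 drop D (A beats it: P:8>0 R:9>7)
P1→{A,E} P2→{P,R}

Remaining: P1:{A,E} P2:{P,R}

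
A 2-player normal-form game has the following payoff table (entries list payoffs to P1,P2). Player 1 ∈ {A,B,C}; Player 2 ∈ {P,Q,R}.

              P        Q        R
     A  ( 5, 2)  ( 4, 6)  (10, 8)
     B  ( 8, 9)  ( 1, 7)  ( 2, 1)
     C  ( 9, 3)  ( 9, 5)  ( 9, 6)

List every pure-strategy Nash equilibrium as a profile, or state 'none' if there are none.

Nash profiles: (A,R)

(A,P): not NE [P1→C gives 9>5; P2→R gives 8>2]
(A,Q): not NE [P1→C gives 9>4; P2→R gives 8>6]
(A,R): NE
(B,P): not NE [P1→C gives 9>8]
(B,Q): not NE [P1→C gives 9>1; P2→P gives 9>7]
(B,R): not NE [P1→A gives 10>2; P2→P gives 9>1]
(C,P): not NE [P2→R gives 6>3]
(C,Q): not NE [P2→R gives 6>5]
(C,R): not NE [P1→A gives 10>9]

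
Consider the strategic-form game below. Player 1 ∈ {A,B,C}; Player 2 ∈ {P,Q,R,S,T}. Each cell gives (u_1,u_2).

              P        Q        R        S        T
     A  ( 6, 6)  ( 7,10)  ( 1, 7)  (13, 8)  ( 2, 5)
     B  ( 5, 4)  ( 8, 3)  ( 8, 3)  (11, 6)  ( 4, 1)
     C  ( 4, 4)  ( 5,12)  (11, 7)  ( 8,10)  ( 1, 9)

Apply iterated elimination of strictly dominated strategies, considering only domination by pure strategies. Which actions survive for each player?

P2 drop P (S beats it: A:8>6 B:6>4 C:10>4)
P2 drop R (S beats it: A:8>7 B:6>3 C:10>7)
P1 drop C (A beats it: Q:7>5 S:13>8 T:2>1)
P2 drop T (Q beats it: A:10>5 B:3>1)
P1→{A,B} P2→{Q,S}

Remaining: P1:{A,B} P2:{Q,S}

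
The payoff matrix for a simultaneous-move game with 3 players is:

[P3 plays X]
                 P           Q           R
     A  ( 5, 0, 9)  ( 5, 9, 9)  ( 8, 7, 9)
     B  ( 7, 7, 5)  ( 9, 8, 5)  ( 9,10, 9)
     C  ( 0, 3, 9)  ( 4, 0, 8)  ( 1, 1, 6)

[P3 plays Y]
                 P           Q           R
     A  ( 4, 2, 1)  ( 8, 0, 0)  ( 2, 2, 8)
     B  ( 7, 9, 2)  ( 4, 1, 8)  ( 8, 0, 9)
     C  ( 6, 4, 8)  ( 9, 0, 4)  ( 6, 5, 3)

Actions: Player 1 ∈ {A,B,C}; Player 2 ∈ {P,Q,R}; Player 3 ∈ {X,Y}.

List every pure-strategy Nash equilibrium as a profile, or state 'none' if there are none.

PSNE = {(B,R,X)}

(A,P,X): not NE [P1→B gives 7>5; P2→Q gives 9>0]
(A,P,Y): not NE [P1→B gives 7>4; P3→X gives 9>1]
(A,Q,X): not NE [P1→B gives 9>5]
(A,Q,Y): not NE [P1→C gives 9>8; P2→R gives 2>0; P3→X gives 9>0]
(A,R,X): not NE [P1→B gives 9>8; P2→Q gives 9>7]
(A,R,Y): not NE [P1→B gives 8>2; P3→X gives 9>8]
(B,P,X): not NE [P2→R gives 10>7]
(B,P,Y): not NE [P3→X gives 5>2]
(B,Q,X): not NE [P2→R gives 10>8; P3→Y gives 8>5]
(B,Q,Y): not NE [P1→C gives 9>4; P2→P gives 9>1]
(B,R,X): NE
(B,R,Y): not NE [P2→P gives 9>0]
(C,P,X): not NE [P1→B gives 7>0]
(C,P,Y): not NE [P1→B gives 7>6; P2→R gives 5>4; P3→X gives 9>8]
(C,Q,X): not NE [P1→B gives 9>4; P2→P gives 3>0]
(C,Q,Y): not NE [P2→R gives 5>0; P3→X gives 8>4]
(C,R,X): not NE [P1→B gives 9>1; P2→P gives 3>1]
(C,R,Y): not NE [P1→B gives 8>6; P3→X gives 6>3]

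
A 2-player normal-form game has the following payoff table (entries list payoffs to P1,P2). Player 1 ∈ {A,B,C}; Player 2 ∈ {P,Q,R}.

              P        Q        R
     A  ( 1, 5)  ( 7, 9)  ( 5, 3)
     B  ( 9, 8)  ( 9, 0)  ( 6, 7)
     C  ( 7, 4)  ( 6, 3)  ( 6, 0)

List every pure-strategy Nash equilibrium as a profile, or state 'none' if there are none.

NE set: (B,P)

(A,P): not NE [P1→B gives 9>1; P2→Q gives 9>5]
(A,Q): not NE [P1→B gives 9>7]
(A,R): not NE [P1→C gives 6>5; P2→Q gives 9>3]
(B,P): NE
(B,Q): not NE [P2→P gives 8>0]
(B,R): not NE [P2→P gives 8>7]
(C,P): not NE [P1→B gives 9>7]
(C,Q): not NE [P1→B gives 9>6; P2→P gives 4>3]
(C,R): not NE [P2→P gives 4>0]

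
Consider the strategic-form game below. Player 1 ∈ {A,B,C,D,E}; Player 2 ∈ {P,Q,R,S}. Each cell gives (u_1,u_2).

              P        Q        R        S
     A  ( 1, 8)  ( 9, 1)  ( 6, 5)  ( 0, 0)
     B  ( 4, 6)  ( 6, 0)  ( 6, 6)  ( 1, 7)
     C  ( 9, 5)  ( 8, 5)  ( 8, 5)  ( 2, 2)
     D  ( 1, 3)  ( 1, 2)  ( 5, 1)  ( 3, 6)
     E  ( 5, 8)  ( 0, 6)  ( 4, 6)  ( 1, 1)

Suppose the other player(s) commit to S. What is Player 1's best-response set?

P1 best: {D}

u_1(A vs S) = 0
u_1(B vs S) = 1
u_1(C vs S) = 2
u_1(D vs S) = 3
u_1(E vs S) = 1
max payoff 3 at {D}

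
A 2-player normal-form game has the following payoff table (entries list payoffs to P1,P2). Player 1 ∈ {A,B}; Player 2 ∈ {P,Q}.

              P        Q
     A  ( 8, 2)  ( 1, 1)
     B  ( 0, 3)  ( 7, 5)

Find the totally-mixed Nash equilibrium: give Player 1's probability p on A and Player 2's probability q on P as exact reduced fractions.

p=2/3, q=3/7

P1 indiff ⇒ q·8+(1-q)·1 = q·0+(1-q)·7 ⇒ q(8) = (1-q)(6) ⇒ q = 3/7
P2 indiff ⇒ p·2+(1-p)·3 = p·1+(1-p)·5 ⇒ p(1) = (1-p)(2) ⇒ p = 2/3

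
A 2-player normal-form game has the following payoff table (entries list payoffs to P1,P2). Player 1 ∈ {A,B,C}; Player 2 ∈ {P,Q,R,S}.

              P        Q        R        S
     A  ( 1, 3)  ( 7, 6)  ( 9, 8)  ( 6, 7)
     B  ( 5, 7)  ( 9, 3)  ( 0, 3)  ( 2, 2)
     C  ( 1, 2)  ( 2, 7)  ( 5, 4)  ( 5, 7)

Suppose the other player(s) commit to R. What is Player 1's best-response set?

u_1(A vs R) = 9
u_1(B vs R) = 0
u_1(C vs R) = 5
max payoff 9 at {A}

P1 best: {A}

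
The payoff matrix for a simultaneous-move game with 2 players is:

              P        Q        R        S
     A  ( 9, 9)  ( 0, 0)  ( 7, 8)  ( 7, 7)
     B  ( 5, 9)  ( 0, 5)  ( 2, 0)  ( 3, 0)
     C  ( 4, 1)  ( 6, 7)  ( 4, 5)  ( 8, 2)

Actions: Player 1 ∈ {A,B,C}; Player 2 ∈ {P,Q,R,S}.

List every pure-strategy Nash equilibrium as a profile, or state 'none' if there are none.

(A,P): NE
(A,Q): not NE [P1→C gives 6>0; P2→P gives 9>0]
(A,R): not NE [P2→P gives 9>8]
(A,S): not NE [P1→C gives 8>7; P2→P gives 9>7]
(B,P): not NE [P1→A gives 9>5]
(B,Q): not NE [P1→C gives 6>0; P2→P gives 9>5]
(B,R): not NE [P1→A gives 7>2; P2→P gives 9>0]
(B,S): not NE [P1→C gives 8>3; P2→P gives 9>0]
(C,P): not NE [P1→A gives 9>4; P2→Q gives 7>1]
(C,Q): NE
(C,R): not NE [P1→A gives 7>4; P2→Q gives 7>5]
(C,S): not NE [P2→Q gives 7>2]

NE set: (A,P), (C,Q)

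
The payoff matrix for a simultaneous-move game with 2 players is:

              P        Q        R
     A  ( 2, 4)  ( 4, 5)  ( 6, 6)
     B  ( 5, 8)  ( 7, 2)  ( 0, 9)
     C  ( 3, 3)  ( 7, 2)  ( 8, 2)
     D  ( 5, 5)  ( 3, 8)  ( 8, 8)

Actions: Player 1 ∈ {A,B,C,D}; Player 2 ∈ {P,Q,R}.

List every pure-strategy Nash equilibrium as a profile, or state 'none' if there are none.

(A,P): not NE [P1→D gives 5>2; P2→R gives 6>4]
(A,Q): not NE [P1→C gives 7>4; P2→R gives 6>5]
(A,R): not NE [P1→D gives 8>6]
(B,P): not NE [P2→R gives 9>8]
(B,Q): not NE [P2→R gives 9>2]
(B,R): not NE [P1→D gives 8>0]
(C,P): not NE [P1→D gives 5>3]
(C,Q): not NE [P2→P gives 3>2]
(C,R): not NE [P2→P gives 3>2]
(D,P): not NE [P2→R gives 8>5]
(D,Q): not NE [P1→C gives 7>3]
(D,R): NE

PSNE = {(D,R)}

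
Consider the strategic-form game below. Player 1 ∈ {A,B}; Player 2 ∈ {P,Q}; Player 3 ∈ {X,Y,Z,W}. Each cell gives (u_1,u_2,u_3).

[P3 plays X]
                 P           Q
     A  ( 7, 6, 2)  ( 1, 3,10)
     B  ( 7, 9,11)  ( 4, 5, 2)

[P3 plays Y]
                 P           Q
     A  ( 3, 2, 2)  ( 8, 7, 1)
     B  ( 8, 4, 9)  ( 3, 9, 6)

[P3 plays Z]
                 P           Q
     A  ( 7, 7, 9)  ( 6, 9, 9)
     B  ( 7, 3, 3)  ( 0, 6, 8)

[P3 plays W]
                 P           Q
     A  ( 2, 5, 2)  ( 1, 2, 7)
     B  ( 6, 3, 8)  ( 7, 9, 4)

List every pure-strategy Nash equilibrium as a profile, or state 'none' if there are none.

PSNE = {(B,P,X)}

(A,P,X): not NE [P3→Z gives 9>2]
(A,P,Y): not NE [P1→B gives 8>3; P2→Q gives 7>2; P3→Z gives 9>2]
(A,P,Z): not NE [P2→Q gives 9>7]
(A,P,W): not NE [P1→B gives 6>2; P3→Z gives 9>2]
(A,Q,X): not NE [P1→B gives 4>1; P2→P gives 6>3]
(A,Q,Y): not NE [P3→X gives 10>1]
(A,Q,Z): not NE [P3→X gives 10>9]
(A,Q,W): not NE [P1→B gives 7>1; P2→P gives 5>2; P3→X gives 10>7]
(B,P,X): NE
(B,P,Y): not NE [P2→Q gives 9>4; P3→X gives 11>9]
(B,P,Z): not NE [P2→Q gives 6>3; P3→X gives 11>3]
(B,P,W): not NE [P2→Q gives 9>3; P3→X gives 11>8]
(B,Q,X): not NE [P2→P gives 9>5; P3→Z gives 8>2]
(B,Q,Y): not NE [P1→A gives 8>3; P3→Z gives 8>6]
(B,Q,Z): not NE [P1→A gives 6>0]
(B,Q,W): not NE [P3→Z gives 8>4]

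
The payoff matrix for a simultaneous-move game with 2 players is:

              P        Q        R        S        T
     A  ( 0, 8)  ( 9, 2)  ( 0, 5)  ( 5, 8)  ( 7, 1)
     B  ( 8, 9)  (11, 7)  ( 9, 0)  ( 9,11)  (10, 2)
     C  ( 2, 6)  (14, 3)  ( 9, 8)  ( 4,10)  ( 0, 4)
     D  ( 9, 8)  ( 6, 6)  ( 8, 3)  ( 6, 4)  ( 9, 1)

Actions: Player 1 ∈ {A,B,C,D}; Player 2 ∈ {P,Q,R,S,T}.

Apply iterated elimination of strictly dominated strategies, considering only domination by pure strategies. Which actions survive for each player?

P1 drop A (B beats it: P:8>0 Q:11>9 R:9>0 S:9>5 T:10>7)
P2 drop Q (P beats it: B:9>7 C:6>3 D:8>6)
P2 drop R (S beats it: B:11>0 C:10>8 D:4>3)
P1 drop C (B beats it: P:8>2 S:9>4 T:10>0)
P2 drop T (P beats it: B:9>2 D:8>1)
P1→{B,D} P2→{P,S}

Remaining: P1:{B,D} P2:{P,S}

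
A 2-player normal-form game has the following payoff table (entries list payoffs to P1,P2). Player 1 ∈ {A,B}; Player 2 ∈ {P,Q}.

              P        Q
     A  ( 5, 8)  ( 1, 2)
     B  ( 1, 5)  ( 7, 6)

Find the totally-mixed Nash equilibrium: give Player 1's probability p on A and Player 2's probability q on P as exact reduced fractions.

P1 indiff ⇒ q·5+(1-q)·1 = q·1+(1-q)·7 ⇒ q(4) = (1-q)(6) ⇒ q = 3/5
P2 indiff ⇒ p·8+(1-p)·5 = p·2+(1-p)·6 ⇒ p(6) = (1-p)(1) ⇒ p = 1/7

p=1/7, q=3/5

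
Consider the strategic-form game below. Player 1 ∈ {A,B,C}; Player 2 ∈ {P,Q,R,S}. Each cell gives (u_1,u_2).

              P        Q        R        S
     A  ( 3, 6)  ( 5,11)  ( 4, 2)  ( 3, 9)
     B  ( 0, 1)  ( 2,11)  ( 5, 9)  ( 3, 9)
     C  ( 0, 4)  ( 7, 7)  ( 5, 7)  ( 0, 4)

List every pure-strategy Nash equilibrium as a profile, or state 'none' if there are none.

(A,P): not NE [P2→Q gives 11>6]
(A,Q): not NE [P1→C gives 7>5]
(A,R): not NE [P1→C gives 5>4; P2→Q gives 11>2]
(A,S): not NE [P2→Q gives 11>9]
(B,P): not NE [P1→A gives 3>0; P2→Q gives 11>1]
(B,Q): not NE [P1→C gives 7>2]
(B,R): not NE [P2→Q gives 11>9]
(B,S): not NE [P2→Q gives 11>9]
(C,P): not NE [P1→A gives 3>0; P2→R gives 7>4]
(C,Q): NE
(C,R): NE
(C,S): not NE [P1→B gives 3>0; P2→R gives 7>4]

Nash profiles: (C,Q), (C,R)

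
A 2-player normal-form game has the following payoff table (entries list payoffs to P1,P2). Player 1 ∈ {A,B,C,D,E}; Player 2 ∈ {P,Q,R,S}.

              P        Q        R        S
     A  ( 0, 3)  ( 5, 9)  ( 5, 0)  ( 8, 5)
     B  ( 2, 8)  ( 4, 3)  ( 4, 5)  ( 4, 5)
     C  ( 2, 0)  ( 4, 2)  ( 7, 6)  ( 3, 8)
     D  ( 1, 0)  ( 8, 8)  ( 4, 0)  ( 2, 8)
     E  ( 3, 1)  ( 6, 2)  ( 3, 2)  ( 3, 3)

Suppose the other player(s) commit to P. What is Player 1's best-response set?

u_1(A vs P) = 0
u_1(B vs P) = 2
u_1(C vs P) = 2
u_1(D vs P) = 1
u_1(E vs P) = 3
max payoff 3 at {E}

BR_1 = {E}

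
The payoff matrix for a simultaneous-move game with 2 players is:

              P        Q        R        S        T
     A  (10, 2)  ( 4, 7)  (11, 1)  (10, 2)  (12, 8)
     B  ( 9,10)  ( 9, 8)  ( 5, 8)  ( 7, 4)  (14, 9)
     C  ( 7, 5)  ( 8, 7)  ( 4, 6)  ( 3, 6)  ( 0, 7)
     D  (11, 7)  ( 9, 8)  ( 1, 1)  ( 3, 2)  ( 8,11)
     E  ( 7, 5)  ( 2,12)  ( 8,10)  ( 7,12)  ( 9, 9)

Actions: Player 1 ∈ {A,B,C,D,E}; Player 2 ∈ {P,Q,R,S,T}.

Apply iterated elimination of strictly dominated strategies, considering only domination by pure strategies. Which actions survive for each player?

P1 drop C (B beats it: P:9>7 Q:9>8 R:5>4 S:7>3 T:14>0)
P1 drop E (A beats it: P:10>7 Q:4>2 R:11>8 S:10>7 T:12>9)
P2 drop Q (T beats it: A:8>7 B:9>8 D:11>8)
P2 drop R (P beats it: A:2>1 B:10>8 D:7>1)
P2 drop S (T beats it: A:8>2 B:9>4 D:11>2)
P1→{A,B,D} P2→{P,T}

Survivors P1:{A,B,D} P2:{P,T}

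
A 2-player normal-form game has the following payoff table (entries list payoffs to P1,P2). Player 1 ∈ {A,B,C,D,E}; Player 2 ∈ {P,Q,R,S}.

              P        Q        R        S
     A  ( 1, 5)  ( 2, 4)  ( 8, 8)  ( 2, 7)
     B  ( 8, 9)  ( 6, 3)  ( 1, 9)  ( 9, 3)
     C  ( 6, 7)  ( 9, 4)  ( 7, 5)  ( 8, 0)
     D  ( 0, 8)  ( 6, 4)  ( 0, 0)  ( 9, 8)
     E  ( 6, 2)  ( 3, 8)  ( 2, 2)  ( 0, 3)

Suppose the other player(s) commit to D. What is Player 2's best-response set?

u_2(P vs D) = 8
u_2(Q vs D) = 4
u_2(R vs D) = 0
u_2(S vs D) = 8
max payoff 8 at {P,S}

argmax u_2 = {P,S}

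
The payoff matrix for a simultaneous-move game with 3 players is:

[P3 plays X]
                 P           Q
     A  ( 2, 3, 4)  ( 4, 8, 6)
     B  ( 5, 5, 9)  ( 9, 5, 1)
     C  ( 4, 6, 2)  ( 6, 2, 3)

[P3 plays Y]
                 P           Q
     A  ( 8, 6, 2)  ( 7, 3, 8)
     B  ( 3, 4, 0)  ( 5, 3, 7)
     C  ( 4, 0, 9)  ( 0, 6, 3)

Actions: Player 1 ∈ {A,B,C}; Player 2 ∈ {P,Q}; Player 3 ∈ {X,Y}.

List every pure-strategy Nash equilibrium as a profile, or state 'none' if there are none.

PSNE = {(B,P,X)}

(A,P,X): not NE [P1→B gives 5>2; P2→Q gives 8>3]
(A,P,Y): not NE [P3→X gives 4>2]
(A,Q,X): not NE [P1→B gives 9>4; P3→Y gives 8>6]
(A,Q,Y): not NE [P2→P gives 6>3]
(B,P,X): NE
(B,P,Y): not NE [P1→A gives 8>3; P3→X gives 9>0]
(B,Q,X): not NE [P3→Y gives 7>1]
(B,Q,Y): not NE [P1→A gives 7>5; P2→P gives 4>3]
(C,P,X): not NE [P1→B gives 5>4; P3→Y gives 9>2]
(C,P,Y): not NE [P1→A gives 8>4; P2→Q gives 6>0]
(C,Q,X): not NE [P1→B gives 9>6; P2→P gives 6>2]
(C,Q,Y): not NE [P1→A gives 7>0]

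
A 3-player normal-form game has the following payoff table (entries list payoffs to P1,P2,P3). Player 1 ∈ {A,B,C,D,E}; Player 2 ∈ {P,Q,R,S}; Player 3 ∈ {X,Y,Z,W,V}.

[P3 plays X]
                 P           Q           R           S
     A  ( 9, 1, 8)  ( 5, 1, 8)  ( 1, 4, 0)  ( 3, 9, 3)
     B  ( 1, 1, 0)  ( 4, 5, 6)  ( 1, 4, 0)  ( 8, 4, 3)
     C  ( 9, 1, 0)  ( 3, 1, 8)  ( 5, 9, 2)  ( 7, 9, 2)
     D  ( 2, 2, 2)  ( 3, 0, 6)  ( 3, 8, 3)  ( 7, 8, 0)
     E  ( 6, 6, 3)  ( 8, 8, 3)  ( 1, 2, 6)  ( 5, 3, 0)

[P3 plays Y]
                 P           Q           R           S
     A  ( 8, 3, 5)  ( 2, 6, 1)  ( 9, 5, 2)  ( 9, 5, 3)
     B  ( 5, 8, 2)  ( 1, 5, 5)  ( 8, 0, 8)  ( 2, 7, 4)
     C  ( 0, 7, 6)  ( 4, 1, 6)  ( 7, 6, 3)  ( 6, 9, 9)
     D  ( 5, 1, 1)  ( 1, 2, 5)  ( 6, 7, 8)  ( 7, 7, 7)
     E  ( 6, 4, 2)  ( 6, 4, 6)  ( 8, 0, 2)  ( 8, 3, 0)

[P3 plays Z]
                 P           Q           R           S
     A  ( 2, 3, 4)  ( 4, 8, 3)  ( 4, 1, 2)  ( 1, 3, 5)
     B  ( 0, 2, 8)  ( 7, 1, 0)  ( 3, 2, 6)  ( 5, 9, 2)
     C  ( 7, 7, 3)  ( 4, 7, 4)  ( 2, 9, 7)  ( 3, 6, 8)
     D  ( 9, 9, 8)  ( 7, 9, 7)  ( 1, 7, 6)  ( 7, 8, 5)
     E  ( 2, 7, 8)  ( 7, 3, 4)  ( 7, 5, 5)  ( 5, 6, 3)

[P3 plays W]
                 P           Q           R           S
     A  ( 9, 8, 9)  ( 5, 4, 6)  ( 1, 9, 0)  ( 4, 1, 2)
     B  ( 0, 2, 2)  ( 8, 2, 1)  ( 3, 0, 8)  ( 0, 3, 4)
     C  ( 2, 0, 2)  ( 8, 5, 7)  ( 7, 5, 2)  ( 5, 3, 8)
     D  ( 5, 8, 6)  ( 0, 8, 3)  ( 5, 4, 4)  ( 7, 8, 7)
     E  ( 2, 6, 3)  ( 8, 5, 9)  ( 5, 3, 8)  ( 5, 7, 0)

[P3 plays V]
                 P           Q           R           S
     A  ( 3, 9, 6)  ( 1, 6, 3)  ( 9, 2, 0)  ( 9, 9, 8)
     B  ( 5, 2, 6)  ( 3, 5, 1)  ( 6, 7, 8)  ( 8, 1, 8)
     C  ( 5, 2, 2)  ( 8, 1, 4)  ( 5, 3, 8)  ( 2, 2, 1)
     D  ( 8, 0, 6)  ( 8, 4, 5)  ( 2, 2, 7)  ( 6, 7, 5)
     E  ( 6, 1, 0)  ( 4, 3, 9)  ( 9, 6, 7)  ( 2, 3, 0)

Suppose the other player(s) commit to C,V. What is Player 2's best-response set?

BR_2 = {R}

u_2(P vs C,V) = 2
u_2(Q vs C,V) = 1
u_2(R vs C,V) = 3
u_2(S vs C,V) = 2
max payoff 3 at {R}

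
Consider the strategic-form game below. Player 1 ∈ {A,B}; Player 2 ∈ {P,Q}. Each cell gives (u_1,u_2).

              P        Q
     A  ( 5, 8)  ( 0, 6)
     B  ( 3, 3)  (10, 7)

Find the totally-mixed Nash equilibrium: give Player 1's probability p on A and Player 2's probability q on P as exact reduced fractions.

(p,q) = (2/3, 5/6)

P1 indiff ⇒ q·5+(1-q)·0 = q·3+(1-q)·10 ⇒ q(2) = (1-q)(10) ⇒ q = 5/6
P2 indiff ⇒ p·8+(1-p)·3 = p·6+(1-p)·7 ⇒ p(2) = (1-p)(4) ⇒ p = 2/3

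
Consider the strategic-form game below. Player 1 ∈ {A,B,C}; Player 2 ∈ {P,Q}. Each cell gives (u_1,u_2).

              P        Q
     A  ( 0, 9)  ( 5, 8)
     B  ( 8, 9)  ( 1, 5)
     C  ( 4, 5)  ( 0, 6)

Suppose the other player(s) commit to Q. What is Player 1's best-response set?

u_1(A vs Q) = 5
u_1(B vs Q) = 1
u_1(C vs Q) = 0
max payoff 5 at {A}

BR_1 = {A}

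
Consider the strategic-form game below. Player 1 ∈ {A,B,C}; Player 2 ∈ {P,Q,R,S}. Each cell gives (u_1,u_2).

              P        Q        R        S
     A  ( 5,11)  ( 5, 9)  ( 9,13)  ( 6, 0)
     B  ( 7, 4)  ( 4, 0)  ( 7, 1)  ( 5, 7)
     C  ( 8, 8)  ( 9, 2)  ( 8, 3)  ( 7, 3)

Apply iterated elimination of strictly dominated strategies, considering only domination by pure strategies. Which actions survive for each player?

IESDS → P1:{A,C} P2:{P,R}

P1 drop B (C beats it: P:8>7 Q:9>4 R:8>7 S:7>5)
P2 drop Q (P beats it: A:11>9 C:8>2)
P2 drop S (P beats it: A:11>0 C:8>3)
P1→{A,C} P2→{P,R}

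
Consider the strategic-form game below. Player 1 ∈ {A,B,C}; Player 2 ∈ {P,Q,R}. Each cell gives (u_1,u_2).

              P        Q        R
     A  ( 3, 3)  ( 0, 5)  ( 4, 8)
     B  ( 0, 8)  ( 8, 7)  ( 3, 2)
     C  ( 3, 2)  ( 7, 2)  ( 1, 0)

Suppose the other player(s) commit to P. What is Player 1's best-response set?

u_1(A vs P) = 3
u_1(B vs P) = 0
u_1(C vs P) = 3
max payoff 3 at {A,C}

P1 best: {A,C}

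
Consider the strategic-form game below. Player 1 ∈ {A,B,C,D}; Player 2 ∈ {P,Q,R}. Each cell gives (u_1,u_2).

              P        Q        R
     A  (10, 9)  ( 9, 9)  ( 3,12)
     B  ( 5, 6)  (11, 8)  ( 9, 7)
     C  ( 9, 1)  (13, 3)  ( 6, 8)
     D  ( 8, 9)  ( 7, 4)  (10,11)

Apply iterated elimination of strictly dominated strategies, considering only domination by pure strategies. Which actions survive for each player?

IESDS → P1:{B,C,D} P2:{Q,R}

P2 drop P (R beats it: A:12>9 B:7>6 C:8>1 D:11>9)
P1 drop A (B beats it: Q:11>9 R:9>3)
P1→{B,C,D} P2→{Q,R}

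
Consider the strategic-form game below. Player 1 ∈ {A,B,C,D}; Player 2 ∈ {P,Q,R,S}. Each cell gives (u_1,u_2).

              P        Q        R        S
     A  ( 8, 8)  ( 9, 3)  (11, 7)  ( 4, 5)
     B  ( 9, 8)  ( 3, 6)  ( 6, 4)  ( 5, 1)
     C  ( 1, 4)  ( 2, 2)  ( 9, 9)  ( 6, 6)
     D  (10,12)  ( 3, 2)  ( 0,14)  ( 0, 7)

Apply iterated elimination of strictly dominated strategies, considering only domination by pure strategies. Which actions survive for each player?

P2 drop Q (P beats it: A:8>3 B:8>6 C:4>2 D:12>2)
P2 drop S (R beats it: A:7>5 B:4>1 C:9>6 D:14>7)
P1 drop C (A beats it: P:8>1 R:11>9)
P1→{A,B,D} P2→{P,R}

Survivors P1:{A,B,D} P2:{P,R}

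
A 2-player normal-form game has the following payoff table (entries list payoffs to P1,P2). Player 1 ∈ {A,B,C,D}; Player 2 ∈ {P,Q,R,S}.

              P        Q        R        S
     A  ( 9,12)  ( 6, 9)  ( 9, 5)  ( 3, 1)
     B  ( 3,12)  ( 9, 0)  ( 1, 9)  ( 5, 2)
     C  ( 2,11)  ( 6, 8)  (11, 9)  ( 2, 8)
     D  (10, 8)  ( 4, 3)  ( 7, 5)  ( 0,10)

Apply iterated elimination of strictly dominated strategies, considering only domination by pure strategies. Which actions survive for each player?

P2 drop Q (P beats it: A:12>9 B:12>0 C:11>8 D:8>3)
P2 drop R (P beats it: A:12>5 B:12>9 C:11>9 D:8>5)
P1 drop C (A beats it: P:9>2 S:3>2)
P1→{A,B,D} P2→{P,S}

IESDS → P1:{A,B,D} P2:{P,S}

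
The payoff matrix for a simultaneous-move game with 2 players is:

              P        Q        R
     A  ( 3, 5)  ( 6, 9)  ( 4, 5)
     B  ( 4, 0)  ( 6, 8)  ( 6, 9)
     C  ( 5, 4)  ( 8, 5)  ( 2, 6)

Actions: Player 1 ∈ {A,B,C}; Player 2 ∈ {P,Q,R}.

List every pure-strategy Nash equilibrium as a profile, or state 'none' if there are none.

PSNE = {(B,R)}

(A,P): not NE [P1→C gives 5>3; P2→Q gives 9>5]
(A,Q): not NE [P1→C gives 8>6]
(A,R): not NE [P1→B gives 6>4; P2→Q gives 9>5]
(B,P): not NE [P1→C gives 5>4; P2→R gives 9>0]
(B,Q): not NE [P1→C gives 8>6; P2→R gives 9>8]
(B,R): NE
(C,P): not NE [P2→R gives 6>4]
(C,Q): not NE [P2→R gives 6>5]
(C,R): not NE [P1→B gives 6>2]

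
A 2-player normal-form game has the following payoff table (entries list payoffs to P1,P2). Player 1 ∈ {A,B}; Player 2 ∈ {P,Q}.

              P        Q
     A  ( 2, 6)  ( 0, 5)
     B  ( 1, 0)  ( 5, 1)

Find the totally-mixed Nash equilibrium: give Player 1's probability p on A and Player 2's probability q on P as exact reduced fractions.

P1 indiff ⇒ q·2+(1-q)·0 = q·1+(1-q)·5 ⇒ q(1) = (1-q)(5) ⇒ q = 5/6
P2 indiff ⇒ p·6+(1-p)·0 = p·5+(1-p)·1 ⇒ p(1) = (1-p)(1) ⇒ p = 1/2

(p,q) = (1/2, 5/6)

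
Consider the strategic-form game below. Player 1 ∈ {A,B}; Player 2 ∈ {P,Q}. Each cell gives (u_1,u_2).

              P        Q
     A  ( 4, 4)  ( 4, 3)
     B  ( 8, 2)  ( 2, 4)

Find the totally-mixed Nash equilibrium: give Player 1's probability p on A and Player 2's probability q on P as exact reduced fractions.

(p,q) = (2/3, 1/3)

P1 indiff ⇒ q·4+(1-q)·4 = q·8+(1-q)·2 ⇒ q(-4) = (1-q)(-2) ⇒ q = 1/3
P2 indiff ⇒ p·4+(1-p)·2 = p·3+(1-p)·4 ⇒ p(1) = (1-p)(2) ⇒ p = 2/3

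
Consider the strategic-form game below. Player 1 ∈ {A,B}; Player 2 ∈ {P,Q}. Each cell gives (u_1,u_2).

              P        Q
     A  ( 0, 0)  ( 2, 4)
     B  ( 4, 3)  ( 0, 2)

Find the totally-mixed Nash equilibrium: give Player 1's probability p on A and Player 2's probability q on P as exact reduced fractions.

p=1/5, q=1/3

P1 indiff ⇒ q·0+(1-q)·2 = q·4+(1-q)·0 ⇒ q(-4) = (1-q)(-2) ⇒ q = 1/3
P2 indiff ⇒ p·0+(1-p)·3 = p·4+(1-p)·2 ⇒ p(-4) = (1-p)(-1) ⇒ p = 1/5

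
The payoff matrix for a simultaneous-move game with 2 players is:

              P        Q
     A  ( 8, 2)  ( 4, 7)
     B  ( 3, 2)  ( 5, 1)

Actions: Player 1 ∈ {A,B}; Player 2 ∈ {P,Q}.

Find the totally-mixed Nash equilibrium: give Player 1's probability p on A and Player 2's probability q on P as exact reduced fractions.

P1 indiff ⇒ q·8+(1-q)·4 = q·3+(1-q)·5 ⇒ q(5) = (1-q)(1) ⇒ q = 1/6
P2 indiff ⇒ p·2+(1-p)·2 = p·7+(1-p)·1 ⇒ p(-5) = (1-p)(-1) ⇒ p = 1/6

p=1/6, q=1/6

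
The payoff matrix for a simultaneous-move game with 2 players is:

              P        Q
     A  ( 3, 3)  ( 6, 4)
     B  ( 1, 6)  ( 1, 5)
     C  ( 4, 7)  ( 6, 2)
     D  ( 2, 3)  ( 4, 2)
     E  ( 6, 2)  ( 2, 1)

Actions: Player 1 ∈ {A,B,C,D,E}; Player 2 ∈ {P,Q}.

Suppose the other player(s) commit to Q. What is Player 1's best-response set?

BR_1 = {A,C}

u_1(A vs Q) = 6
u_1(B vs Q) = 1
u_1(C vs Q) = 6
u_1(D vs Q) = 4
u_1(E vs Q) = 2
max payoff 6 at {A,C}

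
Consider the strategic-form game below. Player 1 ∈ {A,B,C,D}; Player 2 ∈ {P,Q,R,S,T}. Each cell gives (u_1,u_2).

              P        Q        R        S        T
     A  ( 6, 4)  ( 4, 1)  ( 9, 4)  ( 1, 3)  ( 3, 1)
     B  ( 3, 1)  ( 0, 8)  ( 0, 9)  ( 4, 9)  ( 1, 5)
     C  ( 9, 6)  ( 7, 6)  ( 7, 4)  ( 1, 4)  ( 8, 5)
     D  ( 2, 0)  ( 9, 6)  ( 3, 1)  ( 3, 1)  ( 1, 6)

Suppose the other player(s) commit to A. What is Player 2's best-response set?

BR_2 = {P,R}

u_2(P vs A) = 4
u_2(Q vs A) = 1
u_2(R vs A) = 4
u_2(S vs A) = 3
u_2(T vs A) = 1
max payoff 4 at {P,R}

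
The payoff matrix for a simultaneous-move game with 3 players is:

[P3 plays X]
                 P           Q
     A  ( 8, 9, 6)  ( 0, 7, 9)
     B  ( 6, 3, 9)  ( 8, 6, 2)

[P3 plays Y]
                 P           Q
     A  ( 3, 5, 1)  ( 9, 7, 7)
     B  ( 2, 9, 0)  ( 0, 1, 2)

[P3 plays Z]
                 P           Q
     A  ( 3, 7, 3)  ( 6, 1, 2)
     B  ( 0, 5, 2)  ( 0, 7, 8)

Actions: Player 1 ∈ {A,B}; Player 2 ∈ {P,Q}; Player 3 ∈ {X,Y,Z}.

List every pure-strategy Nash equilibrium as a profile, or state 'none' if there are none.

(A,P,X): NE
(A,P,Y): not NE [P2→Q gives 7>5; P3→X gives 6>1]
(A,P,Z): not NE [P3→X gives 6>3]
(A,Q,X): not NE [P1→B gives 8>0; P2→P gives 9>7]
(A,Q,Y): not NE [P3→X gives 9>7]
(A,Q,Z): not NE [P2→P gives 7>1; P3→X gives 9>2]
(B,P,X): not NE [P1→A gives 8>6; P2→Q gives 6>3]
(B,P,Y): not NE [P1→A gives 3>2; P3→X gives 9>0]
(B,P,Z): not NE [P1→A gives 3>0; P2→Q gives 7>5; P3→X gives 9>2]
(B,Q,X): not NE [P3→Z gives 8>2]
(B,Q,Y): not NE [P1→A gives 9>0; P2→P gives 9>1; P3→Z gives 8>2]
(B,Q,Z): not NE [P1→A gives 6>0]

Nash profiles: (A,P,X)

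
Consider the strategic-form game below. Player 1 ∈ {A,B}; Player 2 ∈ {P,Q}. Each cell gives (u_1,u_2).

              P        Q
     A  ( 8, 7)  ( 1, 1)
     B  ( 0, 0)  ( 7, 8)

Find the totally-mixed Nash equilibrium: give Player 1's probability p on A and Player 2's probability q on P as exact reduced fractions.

P1 mixes 4/7 on A; P2 mixes 3/7 on P

P1 indiff ⇒ q·8+(1-q)·1 = q·0+(1-q)·7 ⇒ q(8) = (1-q)(6) ⇒ q = 3/7
P2 indiff ⇒ p·7+(1-p)·0 = p·1+(1-p)·8 ⇒ p(6) = (1-p)(8) ⇒ p = 4/7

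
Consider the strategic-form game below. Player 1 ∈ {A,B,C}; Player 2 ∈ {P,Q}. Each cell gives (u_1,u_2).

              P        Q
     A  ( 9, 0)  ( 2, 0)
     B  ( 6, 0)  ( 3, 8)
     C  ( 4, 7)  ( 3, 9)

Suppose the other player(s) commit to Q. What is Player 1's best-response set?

u_1(A vs Q) = 2
u_1(B vs Q) = 3
u_1(C vs Q) = 3
max payoff 3 at {B,C}

P1 best: {B,C}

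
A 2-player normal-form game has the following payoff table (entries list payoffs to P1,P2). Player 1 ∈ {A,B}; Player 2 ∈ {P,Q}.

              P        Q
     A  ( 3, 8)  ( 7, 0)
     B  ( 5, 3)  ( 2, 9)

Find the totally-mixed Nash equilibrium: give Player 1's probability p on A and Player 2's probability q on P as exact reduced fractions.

P1 indiff ⇒ q·3+(1-q)·7 = q·5+(1-q)·2 ⇒ q(-2) = (1-q)(-5) ⇒ q = 5/7
P2 indiff ⇒ p·8+(1-p)·3 = p·0+(1-p)·9 ⇒ p(8) = (1-p)(6) ⇒ p = 3/7

P1 mixes 3/7 on A; P2 mixes 5/7 on P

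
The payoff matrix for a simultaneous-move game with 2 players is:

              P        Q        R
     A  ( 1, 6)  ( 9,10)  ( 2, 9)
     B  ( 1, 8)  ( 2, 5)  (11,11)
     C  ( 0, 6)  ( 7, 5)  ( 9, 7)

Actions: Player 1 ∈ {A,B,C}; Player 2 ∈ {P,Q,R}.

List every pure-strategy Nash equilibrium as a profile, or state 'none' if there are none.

NE set: (A,Q), (B,R)

(A,P): not NE [P2→Q gives 10>6]
(A,Q): NE
(A,R): not NE [P1→B gives 11>2; P2→Q gives 10>9]
(B,P): not NE [P2→R gives 11>8]
(B,Q): not NE [P1→A gives 9>2; P2→R gives 11>5]
(B,R): NE
(C,P): not NE [P1→B gives 1>0; P2→R gives 7>6]
(C,Q): not NE [P1→A gives 9>7; P2→R gives 7>5]
(C,R): not NE [P1→B gives 11>9]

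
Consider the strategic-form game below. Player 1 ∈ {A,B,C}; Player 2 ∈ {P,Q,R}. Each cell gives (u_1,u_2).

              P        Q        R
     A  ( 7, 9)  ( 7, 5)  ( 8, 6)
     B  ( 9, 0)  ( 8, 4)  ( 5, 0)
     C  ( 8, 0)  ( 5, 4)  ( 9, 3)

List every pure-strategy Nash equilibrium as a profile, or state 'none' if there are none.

PSNE = {(B,Q)}

(A,P): not NE [P1→B gives 9>7]
(A,Q): not NE [P1→B gives 8>7; P2→P gives 9>5]
(A,R): not NE [P1→C gives 9>8; P2→P gives 9>6]
(B,P): not NE [P2→Q gives 4>0]
(B,Q): NE
(B,R): not NE [P1→C gives 9>5; P2→Q gives 4>0]
(C,P): not NE [P1→B gives 9>8; P2→Q gives 4>0]
(C,Q): not NE [P1→B gives 8>5]
(C,R): not NE [P2→Q gives 4>3]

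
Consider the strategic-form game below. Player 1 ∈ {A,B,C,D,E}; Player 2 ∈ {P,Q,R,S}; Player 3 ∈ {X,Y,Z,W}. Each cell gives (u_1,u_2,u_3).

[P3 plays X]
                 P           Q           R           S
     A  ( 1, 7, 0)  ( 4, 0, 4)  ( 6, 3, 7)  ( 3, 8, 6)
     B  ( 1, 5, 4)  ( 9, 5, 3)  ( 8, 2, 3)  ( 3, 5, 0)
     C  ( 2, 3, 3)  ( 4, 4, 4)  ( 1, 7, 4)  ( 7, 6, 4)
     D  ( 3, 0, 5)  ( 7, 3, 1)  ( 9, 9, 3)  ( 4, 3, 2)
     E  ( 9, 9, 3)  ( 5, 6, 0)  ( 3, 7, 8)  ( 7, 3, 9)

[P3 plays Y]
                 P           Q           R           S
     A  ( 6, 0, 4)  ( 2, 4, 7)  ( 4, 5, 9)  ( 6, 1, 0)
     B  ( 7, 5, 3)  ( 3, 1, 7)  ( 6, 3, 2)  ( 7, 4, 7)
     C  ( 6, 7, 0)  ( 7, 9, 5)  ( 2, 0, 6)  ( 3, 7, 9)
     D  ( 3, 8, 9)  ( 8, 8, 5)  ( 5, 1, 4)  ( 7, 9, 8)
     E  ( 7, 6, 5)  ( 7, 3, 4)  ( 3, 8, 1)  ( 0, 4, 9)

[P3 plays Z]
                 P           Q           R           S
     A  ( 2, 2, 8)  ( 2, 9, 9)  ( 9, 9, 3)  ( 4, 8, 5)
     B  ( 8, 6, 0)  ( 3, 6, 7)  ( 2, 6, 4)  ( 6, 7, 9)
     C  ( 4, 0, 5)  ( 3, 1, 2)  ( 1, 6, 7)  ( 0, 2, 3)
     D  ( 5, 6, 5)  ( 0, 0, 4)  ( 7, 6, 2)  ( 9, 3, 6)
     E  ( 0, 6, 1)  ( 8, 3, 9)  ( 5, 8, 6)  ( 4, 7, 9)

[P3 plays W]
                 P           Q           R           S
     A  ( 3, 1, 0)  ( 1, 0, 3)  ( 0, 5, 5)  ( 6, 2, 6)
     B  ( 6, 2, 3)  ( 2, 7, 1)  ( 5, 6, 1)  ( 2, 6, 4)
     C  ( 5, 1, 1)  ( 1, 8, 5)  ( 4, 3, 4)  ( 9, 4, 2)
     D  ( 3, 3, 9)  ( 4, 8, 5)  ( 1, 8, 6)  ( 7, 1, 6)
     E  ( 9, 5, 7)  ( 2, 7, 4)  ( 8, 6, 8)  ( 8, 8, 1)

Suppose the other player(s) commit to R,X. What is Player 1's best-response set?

u_1(A vs R,X) = 6
u_1(B vs R,X) = 8
u_1(C vs R,X) = 1
u_1(D vs R,X) = 9
u_1(E vs R,X) = 3
max payoff 9 at {D}

argmax u_1 = {D}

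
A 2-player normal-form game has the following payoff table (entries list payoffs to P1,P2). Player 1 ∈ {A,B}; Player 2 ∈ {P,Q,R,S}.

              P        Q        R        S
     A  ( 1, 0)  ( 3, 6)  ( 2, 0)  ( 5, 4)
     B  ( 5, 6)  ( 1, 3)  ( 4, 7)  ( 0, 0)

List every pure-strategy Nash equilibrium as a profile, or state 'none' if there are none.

(A,P): not NE [P1→B gives 5>1; P2→Q gives 6>0]
(A,Q): NE
(A,R): not NE [P1→B gives 4>2; P2→Q gives 6>0]
(A,S): not NE [P2→Q gives 6>4]
(B,P): not NE [P2→R gives 7>6]
(B,Q): not NE [P1→A gives 3>1; P2→R gives 7>3]
(B,R): NE
(B,S): not NE [P1→A gives 5>0; P2→R gives 7>0]

NE set: (A,Q), (B,R)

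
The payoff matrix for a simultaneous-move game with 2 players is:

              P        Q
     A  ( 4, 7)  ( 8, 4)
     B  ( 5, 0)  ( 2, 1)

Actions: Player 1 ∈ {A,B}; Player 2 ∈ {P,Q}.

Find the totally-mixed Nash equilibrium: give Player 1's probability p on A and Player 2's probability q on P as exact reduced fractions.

p=1/4, q=6/7

P1 indiff ⇒ q·4+(1-q)·8 = q·5+(1-q)·2 ⇒ q(-1) = (1-q)(-6) ⇒ q = 6/7
P2 indiff ⇒ p·7+(1-p)·0 = p·4+(1-p)·1 ⇒ p(3) = (1-p)(1) ⇒ p = 1/4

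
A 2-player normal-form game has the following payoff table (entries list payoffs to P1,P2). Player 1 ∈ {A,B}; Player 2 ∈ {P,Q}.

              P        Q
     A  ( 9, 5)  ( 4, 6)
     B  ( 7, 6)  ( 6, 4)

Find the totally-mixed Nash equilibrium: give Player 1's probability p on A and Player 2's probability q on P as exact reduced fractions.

P1 mixes 2/3 on A; P2 mixes 1/2 on P

P1 indiff ⇒ q·9+(1-q)·4 = q·7+(1-q)·6 ⇒ q(2) = (1-q)(2) ⇒ q = 1/2
P2 indiff ⇒ p·5+(1-p)·6 = p·6+(1-p)·4 ⇒ p(-1) = (1-p)(-2) ⇒ p = 2/3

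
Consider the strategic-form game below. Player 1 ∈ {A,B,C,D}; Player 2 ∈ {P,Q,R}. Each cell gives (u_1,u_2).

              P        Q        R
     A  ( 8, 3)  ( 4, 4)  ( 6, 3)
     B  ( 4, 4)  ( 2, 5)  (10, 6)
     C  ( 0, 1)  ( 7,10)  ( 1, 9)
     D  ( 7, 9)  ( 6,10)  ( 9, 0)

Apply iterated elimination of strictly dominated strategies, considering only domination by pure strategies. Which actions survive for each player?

IESDS → P1:{B,C,D} P2:{Q,R}

P2 drop P (Q beats it: A:4>3 B:5>4 C:10>1 D:10>9)
P1 drop A (D beats it: Q:6>4 R:9>6)
P1→{B,C,D} P2→{Q,R}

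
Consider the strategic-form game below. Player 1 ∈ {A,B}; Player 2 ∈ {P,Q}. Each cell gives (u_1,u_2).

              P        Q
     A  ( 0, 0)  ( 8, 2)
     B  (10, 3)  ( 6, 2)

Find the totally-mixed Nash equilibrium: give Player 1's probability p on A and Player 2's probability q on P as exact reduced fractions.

P1 mixes 1/3 on A; P2 mixes 1/6 on P

P1 indiff ⇒ q·0+(1-q)·8 = q·10+(1-q)·6 ⇒ q(-10) = (1-q)(-2) ⇒ q = 1/6
P2 indiff ⇒ p·0+(1-p)·3 = p·2+(1-p)·2 ⇒ p(-2) = (1-p)(-1) ⇒ p = 1/3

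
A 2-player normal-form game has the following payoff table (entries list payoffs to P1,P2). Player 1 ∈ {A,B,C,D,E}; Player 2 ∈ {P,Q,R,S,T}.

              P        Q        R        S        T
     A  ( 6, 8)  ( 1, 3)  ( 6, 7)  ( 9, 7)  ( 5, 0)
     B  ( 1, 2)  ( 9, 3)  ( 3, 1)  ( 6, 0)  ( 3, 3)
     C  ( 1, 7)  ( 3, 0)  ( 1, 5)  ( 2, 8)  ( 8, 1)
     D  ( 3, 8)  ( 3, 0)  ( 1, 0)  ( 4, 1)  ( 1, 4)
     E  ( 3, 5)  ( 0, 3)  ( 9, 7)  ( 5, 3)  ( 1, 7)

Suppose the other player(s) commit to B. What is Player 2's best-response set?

argmax u_2 = {Q,T}

u_2(P vs B) = 2
u_2(Q vs B) = 3
u_2(R vs B) = 1
u_2(S vs B) = 0
u_2(T vs B) = 3
max payoff 3 at {Q,T}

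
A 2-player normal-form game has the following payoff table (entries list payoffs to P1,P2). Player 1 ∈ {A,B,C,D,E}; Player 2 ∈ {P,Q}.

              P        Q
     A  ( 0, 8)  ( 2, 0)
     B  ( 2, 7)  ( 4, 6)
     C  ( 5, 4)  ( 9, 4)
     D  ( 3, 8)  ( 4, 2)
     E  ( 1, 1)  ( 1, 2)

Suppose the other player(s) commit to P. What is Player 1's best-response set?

u_1(A vs P) = 0
u_1(B vs P) = 2
u_1(C vs P) = 5
u_1(D vs P) = 3
u_1(E vs P) = 1
max payoff 5 at {C}

argmax u_1 = {C}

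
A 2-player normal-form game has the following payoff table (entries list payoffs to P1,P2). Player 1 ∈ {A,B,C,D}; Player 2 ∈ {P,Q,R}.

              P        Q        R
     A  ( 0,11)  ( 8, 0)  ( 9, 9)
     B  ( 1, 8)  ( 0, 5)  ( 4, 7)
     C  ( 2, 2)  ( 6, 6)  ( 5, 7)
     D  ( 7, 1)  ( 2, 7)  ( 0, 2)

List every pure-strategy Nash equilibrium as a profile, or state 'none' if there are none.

Equilibria: none

(A,P): not NE [P1→D gives 7>0]
(A,Q): not NE [P2→P gives 11>0]
(A,R): not NE [P2→P gives 11>9]
(B,P): not NE [P1→D gives 7>1]
(B,Q): not NE [P1→A gives 8>0; P2→P gives 8>5]
(B,R): not NE [P1→A gives 9>4; P2→P gives 8>7]
(C,P): not NE [P1→D gives 7>2; P2→R gives 7>2]
(C,Q): not NE [P1→A gives 8>6; P2→R gives 7>6]
(C,R): not NE [P1→A gives 9>5]
(D,P): not NE [P2→Q gives 7>1]
(D,Q): not NE [P1→A gives 8>2]
(D,R): not NE [P1→A gives 9>0; P2→Q gives 7>2]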